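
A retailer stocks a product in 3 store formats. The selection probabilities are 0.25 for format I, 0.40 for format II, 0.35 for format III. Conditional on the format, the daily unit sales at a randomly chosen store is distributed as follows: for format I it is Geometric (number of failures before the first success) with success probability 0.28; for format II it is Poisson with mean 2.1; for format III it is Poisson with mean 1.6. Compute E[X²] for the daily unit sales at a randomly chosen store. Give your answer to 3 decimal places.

For each component E[X²] = Var + (mean)², giving I: 15.7959; II: 6.51; III: 4.16.
Overall E[X²] = 0.25·15.7959 + 0.4·6.51 + 0.35·4.16 = 8.00898.

8.009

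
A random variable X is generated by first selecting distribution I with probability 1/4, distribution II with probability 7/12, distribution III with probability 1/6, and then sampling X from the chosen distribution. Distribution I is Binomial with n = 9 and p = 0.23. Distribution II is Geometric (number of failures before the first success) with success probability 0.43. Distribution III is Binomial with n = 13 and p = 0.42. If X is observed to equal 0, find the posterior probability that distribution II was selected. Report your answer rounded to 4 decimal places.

Likelihoods P(X=0 | ·): I: 0.0951517; II: 0.43; III: 0.000840551.
Posterior ∝ prior × likelihood. Numerator for II: 0.583333·0.43 = 0.250833.
Normalizing constant: 0.25·0.0951517 + 0.583333·0.43 + 0.166667·0.000840551 = 0.274761.
P(II | observation) = 0.250833 / 0.274761 = 0.912913.

0.9129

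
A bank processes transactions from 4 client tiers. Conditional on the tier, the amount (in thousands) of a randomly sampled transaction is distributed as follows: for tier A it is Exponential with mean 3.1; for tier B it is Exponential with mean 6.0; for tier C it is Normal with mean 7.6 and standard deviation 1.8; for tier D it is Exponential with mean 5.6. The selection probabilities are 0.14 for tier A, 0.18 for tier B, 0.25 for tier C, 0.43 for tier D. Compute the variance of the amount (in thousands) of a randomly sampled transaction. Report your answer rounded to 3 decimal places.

Per component, A: μ=3.1, E[X²]=19.22; B: μ=6, E[X²]=72; C: μ=7.6, E[X²]=61; D: μ=5.6, E[X²]=62.72.
E[X] = 0.14·3.1 + 0.18·6 + 0.25·7.6 + 0.43·5.6 = 5.822.
E[X²] = 0.14·19.22 + 0.18·72 + 0.25·61 + 0.43·62.72 = 57.8704.
Var(X) = E[X²] − (E[X])² = 57.8704 − 33.8957 = 23.9747.

23.975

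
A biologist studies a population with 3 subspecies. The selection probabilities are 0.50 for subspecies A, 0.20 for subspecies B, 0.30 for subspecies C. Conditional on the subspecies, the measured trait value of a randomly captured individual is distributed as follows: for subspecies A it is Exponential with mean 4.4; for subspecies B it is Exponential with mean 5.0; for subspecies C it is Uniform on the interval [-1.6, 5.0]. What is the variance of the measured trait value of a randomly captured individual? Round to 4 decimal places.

Per component, A: μ=4.4, E[X²]=38.72; B: μ=5, E[X²]=50; C: μ=1.7, E[X²]=6.52.
E[X] = 0.5·4.4 + 0.2·5 + 0.3·1.7 = 3.71.
E[X²] = 0.5·38.72 + 0.2·50 + 0.3·6.52 = 31.316.
Var(X) = E[X²] − (E[X])² = 31.316 − 13.7641 = 17.5519.

17.5519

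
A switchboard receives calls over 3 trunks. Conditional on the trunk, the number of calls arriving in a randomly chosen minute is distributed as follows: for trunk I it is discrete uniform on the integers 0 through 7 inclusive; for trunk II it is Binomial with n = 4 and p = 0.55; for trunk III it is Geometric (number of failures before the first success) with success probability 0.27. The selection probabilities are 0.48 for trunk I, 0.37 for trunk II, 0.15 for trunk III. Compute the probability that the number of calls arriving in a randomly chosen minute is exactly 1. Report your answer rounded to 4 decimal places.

Conditional on each trunk, P(X = 1): I: 0.125; II: 0.200475; III: 0.1971.
By total probability, P(X = 1) = 0.48·0.125 + 0.37·0.200475 + 0.15·0.1971 = 0.163741.

0.1637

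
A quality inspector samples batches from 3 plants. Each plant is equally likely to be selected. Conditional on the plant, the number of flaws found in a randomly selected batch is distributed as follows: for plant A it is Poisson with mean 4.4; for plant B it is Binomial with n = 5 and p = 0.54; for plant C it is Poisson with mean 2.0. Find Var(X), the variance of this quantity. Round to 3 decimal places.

3.563

Per component, A: μ=4.4, E[X²]=23.76; B: μ=2.7, E[X²]=8.532; C: μ=2, E[X²]=6.
E[X] = 0.333333·4.4 + 0.333333·2.7 + 0.333333·2 = 3.03333.
E[X²] = 0.333333·23.76 + 0.333333·8.532 + 0.333333·6 = 12.764.
Var(X) = E[X²] − (E[X])² = 12.764 − 9.20111 = 3.56289.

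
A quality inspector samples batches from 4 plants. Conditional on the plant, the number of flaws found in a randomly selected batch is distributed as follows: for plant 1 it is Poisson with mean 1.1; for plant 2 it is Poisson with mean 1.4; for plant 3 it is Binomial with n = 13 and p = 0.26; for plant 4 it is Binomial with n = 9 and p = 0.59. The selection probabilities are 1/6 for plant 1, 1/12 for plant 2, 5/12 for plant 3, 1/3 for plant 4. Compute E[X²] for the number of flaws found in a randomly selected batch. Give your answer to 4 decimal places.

For each component E[X²] = Var + (mean)², giving 1: 2.31; 2: 3.36; 3: 13.9256; 4: 30.3732.
Overall E[X²] = 0.166667·2.31 + 0.0833333·3.36 + 0.416667·13.9256 + 0.333333·30.3732 = 16.5917.

16.5917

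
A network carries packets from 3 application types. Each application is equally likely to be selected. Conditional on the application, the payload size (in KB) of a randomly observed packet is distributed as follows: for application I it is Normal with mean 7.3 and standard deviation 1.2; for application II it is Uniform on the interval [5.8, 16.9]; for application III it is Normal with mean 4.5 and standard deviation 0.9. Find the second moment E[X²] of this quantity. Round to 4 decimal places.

71.6267

For each component E[X²] = Var + (mean)², giving I: 54.73; II: 139.09; III: 21.06.
Overall E[X²] = 0.333333·54.73 + 0.333333·139.09 + 0.333333·21.06 = 71.6267.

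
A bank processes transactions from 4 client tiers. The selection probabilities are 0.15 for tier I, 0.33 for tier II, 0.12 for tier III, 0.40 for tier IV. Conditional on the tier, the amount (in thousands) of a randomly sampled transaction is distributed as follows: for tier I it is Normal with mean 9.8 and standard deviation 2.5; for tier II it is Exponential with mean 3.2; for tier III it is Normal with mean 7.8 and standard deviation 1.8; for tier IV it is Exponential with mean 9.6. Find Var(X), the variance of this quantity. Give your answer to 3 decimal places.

50.200

Per component, I: μ=9.8, E[X²]=102.29; II: μ=3.2, E[X²]=20.48; III: μ=7.8, E[X²]=64.08; IV: μ=9.6, E[X²]=184.32.
E[X] = 0.15·9.8 + 0.33·3.2 + 0.12·7.8 + 0.4·9.6 = 7.302.
E[X²] = 0.15·102.29 + 0.33·20.48 + 0.12·64.08 + 0.4·184.32 = 103.519.
Var(X) = E[X²] − (E[X])² = 103.519 − 53.3192 = 50.2003.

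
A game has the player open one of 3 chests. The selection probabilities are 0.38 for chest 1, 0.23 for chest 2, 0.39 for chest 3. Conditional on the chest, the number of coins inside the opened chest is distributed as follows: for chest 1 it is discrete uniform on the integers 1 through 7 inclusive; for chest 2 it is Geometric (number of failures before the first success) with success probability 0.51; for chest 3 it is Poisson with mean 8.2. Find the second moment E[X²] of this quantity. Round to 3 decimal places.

For each component E[X²] = Var + (mean)², giving 1: 20; 2: 2.807; 3: 75.44.
Overall E[X²] = 0.38·20 + 0.23·2.807 + 0.39·75.44 = 37.6672.

37.667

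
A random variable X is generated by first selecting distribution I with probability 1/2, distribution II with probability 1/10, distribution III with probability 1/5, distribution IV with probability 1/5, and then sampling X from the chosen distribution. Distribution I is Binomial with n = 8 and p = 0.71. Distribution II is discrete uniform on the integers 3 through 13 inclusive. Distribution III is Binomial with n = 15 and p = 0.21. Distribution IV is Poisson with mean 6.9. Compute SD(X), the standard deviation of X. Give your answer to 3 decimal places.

2.412

Per component, I: μ=5.68, E[X²]=33.9096; II: μ=8, E[X²]=74; III: μ=3.15, E[X²]=12.411; IV: μ=6.9, E[X²]=54.51.
E[X] = 0.5·5.68 + 0.1·8 + 0.2·3.15 + 0.2·6.9 = 5.65.
E[X²] = 0.5·33.9096 + 0.1·74 + 0.2·12.411 + 0.2·54.51 = 37.739.
Var(X) = E[X²] − (E[X])² = 37.739 − 31.9225 = 5.8165.
SD(X) = √5.8165 = 2.41174.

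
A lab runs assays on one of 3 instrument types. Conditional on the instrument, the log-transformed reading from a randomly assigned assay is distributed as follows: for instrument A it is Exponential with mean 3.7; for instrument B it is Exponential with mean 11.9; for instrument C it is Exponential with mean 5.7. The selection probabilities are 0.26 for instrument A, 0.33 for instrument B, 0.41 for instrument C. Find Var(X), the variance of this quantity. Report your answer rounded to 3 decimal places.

75.008

Per component, A: μ=3.7, E[X²]=27.38; B: μ=11.9, E[X²]=283.22; C: μ=5.7, E[X²]=64.98.
E[X] = 0.26·3.7 + 0.33·11.9 + 0.41·5.7 = 7.226.
E[X²] = 0.26·27.38 + 0.33·283.22 + 0.41·64.98 = 127.223.
Var(X) = E[X²] − (E[X])² = 127.223 − 52.2151 = 75.0081.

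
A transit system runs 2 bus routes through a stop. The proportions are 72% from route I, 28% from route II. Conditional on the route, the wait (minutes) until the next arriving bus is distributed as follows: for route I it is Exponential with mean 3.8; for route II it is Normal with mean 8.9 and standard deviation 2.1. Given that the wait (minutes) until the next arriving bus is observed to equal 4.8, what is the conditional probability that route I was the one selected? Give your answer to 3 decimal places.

Likelihoods f(4.8 | ·): I: 0.0744104; II: 0.0282469.
Posterior ∝ prior × likelihood. Numerator for I: 0.72·0.0744104 = 0.0535755.
Normalizing constant: 0.72·0.0744104 + 0.28·0.0282469 = 0.0614847.
P(I | observation) = 0.0535755 / 0.0614847 = 0.871364.

0.871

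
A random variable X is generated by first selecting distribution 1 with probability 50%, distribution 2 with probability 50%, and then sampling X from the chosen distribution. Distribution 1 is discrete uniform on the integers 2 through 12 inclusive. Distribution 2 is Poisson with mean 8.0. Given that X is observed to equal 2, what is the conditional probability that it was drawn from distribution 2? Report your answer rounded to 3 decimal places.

0.106

Likelihoods P(X=2 | ·): 1: 0.0909091; 2: 0.0107348.
Posterior ∝ prior × likelihood. Numerator for 2: 0.5·0.0107348 = 0.0053674.
Normalizing constant: 0.5·0.0909091 + 0.5·0.0107348 = 0.0508219.
P(2 | observation) = 0.0053674 / 0.0508219 = 0.105612.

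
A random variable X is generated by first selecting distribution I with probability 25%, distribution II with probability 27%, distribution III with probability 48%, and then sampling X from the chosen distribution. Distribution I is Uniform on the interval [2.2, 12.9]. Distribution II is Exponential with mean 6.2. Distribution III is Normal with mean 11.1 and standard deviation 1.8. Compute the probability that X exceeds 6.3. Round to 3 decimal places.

Conditional on each component, P(X > 6.3): I: 0.616822; II: 0.361993; III: 0.99617.
By total probability, P(X > 6.3) = 0.25·0.616822 + 0.27·0.361993 + 0.48·0.99617 = 0.730105.

0.730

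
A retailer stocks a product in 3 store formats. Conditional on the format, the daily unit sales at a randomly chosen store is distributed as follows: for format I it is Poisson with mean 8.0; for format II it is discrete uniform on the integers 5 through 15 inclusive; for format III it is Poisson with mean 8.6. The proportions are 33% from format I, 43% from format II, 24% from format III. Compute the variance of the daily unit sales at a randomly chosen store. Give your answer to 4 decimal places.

9.8024

Per component, I: μ=8, E[X²]=72; II: μ=10, E[X²]=110; III: μ=8.6, E[X²]=82.56.
E[X] = 0.33·8 + 0.43·10 + 0.24·8.6 = 9.004.
E[X²] = 0.33·72 + 0.43·110 + 0.24·82.56 = 90.8744.
Var(X) = E[X²] − (E[X])² = 90.8744 − 81.072 = 9.80238.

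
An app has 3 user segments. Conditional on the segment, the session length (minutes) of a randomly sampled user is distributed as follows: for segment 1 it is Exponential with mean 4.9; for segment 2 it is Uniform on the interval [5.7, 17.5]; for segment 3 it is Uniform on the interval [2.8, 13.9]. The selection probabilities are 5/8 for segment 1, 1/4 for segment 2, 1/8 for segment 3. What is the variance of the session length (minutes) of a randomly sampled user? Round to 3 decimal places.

27.465

Per component, 1: μ=4.9, E[X²]=48.02; 2: μ=11.6, E[X²]=146.163; 3: μ=8.35, E[X²]=79.99.
E[X] = 0.625·4.9 + 0.25·11.6 + 0.125·8.35 = 7.00625.
E[X²] = 0.625·48.02 + 0.25·146.163 + 0.125·79.99 = 76.5521.
Var(X) = E[X²] − (E[X])² = 76.5521 − 49.0875 = 27.4645.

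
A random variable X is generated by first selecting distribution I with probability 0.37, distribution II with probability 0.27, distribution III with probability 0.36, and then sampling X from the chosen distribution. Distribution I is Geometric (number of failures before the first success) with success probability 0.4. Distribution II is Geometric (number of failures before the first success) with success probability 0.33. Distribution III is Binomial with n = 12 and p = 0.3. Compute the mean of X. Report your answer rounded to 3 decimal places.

2.399

Component means — I: 1.5; II: 2.0303; III: 3.6.
E[X] = 0.37·1.5 + 0.27·2.0303 + 0.36·3.6 = 2.39918.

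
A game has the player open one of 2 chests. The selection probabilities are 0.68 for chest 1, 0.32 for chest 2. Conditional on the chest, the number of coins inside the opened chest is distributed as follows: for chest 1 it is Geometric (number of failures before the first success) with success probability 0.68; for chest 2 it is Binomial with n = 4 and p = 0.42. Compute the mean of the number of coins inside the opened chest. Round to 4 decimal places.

0.8576

Component means — 1: 0.470588; 2: 1.68.
E[X] = 0.68·0.470588 + 0.32·1.68 = 0.8576.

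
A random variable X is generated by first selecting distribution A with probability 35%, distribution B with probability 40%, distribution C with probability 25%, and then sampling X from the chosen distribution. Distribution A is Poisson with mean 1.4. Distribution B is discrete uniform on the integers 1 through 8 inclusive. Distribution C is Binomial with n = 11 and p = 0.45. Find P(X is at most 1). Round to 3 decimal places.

Conditional on each component, P(X ≤ 1): A: 0.591833; B: 0.125; C: 0.0139312.
By total probability, P(X ≤ 1) = 0.35·0.591833 + 0.4·0.125 + 0.25·0.0139312 = 0.260624.

0.261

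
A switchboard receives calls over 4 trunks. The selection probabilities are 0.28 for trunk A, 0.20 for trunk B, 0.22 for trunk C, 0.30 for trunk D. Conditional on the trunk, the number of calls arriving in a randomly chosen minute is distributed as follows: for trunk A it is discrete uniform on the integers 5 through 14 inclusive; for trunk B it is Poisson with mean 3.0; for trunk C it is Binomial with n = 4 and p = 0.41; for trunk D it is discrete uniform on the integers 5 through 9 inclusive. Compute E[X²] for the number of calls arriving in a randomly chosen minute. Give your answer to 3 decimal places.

For each component E[X²] = Var + (mean)², giving A: 98.5; B: 12; C: 3.6572; D: 51.
Overall E[X²] = 0.28·98.5 + 0.2·12 + 0.22·3.6572 + 0.3·51 = 46.0846.

46.085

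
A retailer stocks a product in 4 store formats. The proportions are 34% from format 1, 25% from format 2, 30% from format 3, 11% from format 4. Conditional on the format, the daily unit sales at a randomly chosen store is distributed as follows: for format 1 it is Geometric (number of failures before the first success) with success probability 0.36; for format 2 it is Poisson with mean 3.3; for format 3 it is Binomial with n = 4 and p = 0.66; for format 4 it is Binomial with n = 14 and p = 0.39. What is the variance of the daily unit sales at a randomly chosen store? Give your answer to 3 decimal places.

Per component, 1: μ=1.77778, E[X²]=8.09877; 2: μ=3.3, E[X²]=14.19; 3: μ=2.64, E[X²]=7.8672; 4: μ=5.46, E[X²]=33.1422.
E[X] = 0.34·1.77778 + 0.25·3.3 + 0.3·2.64 + 0.11·5.46 = 2.82204.
E[X²] = 0.34·8.09877 + 0.25·14.19 + 0.3·7.8672 + 0.11·33.1422 = 12.3069.
Var(X) = E[X²] − (E[X])² = 12.3069 − 7.96393 = 4.34295.

4.343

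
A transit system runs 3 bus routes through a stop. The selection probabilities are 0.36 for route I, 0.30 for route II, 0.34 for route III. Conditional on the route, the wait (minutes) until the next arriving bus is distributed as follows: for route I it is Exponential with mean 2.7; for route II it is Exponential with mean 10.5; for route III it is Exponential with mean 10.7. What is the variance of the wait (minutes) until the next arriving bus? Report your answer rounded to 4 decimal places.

89.0344

Per component, I: μ=2.7, E[X²]=14.58; II: μ=10.5, E[X²]=220.5; III: μ=10.7, E[X²]=228.98.
E[X] = 0.36·2.7 + 0.3·10.5 + 0.34·10.7 = 7.76.
E[X²] = 0.36·14.58 + 0.3·220.5 + 0.34·228.98 = 149.252.
Var(X) = E[X²] − (E[X])² = 149.252 − 60.2176 = 89.0344.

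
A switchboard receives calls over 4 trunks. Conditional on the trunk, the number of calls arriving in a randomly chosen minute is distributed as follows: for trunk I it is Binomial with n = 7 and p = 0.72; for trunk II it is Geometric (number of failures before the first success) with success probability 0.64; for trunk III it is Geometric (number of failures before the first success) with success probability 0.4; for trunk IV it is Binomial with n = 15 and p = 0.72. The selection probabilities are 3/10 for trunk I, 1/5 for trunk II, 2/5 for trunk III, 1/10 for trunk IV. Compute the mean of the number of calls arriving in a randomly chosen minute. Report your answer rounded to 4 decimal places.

3.3045

Component means — I: 5.04; II: 0.5625; III: 1.5; IV: 10.8.
E[X] = 0.3·5.04 + 0.2·0.5625 + 0.4·1.5 + 0.1·10.8 = 3.3045.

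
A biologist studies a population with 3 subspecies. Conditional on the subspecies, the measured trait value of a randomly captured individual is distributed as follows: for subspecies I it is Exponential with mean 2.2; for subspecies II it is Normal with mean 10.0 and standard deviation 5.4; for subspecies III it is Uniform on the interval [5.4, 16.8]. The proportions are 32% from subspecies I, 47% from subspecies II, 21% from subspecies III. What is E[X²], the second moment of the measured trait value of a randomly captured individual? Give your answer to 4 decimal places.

For each component E[X²] = Var + (mean)², giving I: 9.68; II: 129.16; III: 134.04.
Overall E[X²] = 0.32·9.68 + 0.47·129.16 + 0.21·134.04 = 91.9512.

91.9512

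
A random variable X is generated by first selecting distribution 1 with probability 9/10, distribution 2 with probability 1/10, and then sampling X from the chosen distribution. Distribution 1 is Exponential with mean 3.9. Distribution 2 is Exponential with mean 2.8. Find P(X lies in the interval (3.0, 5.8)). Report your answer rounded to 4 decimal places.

Conditional on each component, P(3.0 < X < 5.8): 1: 0.23736; 2: 0.216513.
By total probability, P(3.0 < X < 5.8) = 0.9·0.23736 + 0.1·0.216513 = 0.235275.

0.2353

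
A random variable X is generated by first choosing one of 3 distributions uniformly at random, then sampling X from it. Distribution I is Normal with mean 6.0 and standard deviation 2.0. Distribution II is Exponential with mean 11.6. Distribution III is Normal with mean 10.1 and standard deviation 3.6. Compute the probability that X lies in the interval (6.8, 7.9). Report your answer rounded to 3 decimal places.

0.105

Conditional on each component, P(6.8 < X < 7.9): I: 0.173522; II: 0.0503407; III: 0.0909043.
By total probability, P(6.8 < X < 7.9) = 0.333333·0.173522 + 0.333333·0.0503407 + 0.333333·0.0909043 = 0.104922.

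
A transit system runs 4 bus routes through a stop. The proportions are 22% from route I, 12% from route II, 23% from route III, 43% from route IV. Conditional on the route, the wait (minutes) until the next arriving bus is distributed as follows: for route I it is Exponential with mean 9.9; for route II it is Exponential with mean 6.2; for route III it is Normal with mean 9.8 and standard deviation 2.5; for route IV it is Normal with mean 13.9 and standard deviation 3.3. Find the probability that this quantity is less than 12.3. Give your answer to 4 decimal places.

0.5885

Conditional on each route, P(X < 12.3): I: 0.711316; II: 0.862464; III: 0.841345; IV: 0.313892.
By total probability, P(X < 12.3) = 0.22·0.711316 + 0.12·0.862464 + 0.23·0.841345 + 0.43·0.313892 = 0.588468.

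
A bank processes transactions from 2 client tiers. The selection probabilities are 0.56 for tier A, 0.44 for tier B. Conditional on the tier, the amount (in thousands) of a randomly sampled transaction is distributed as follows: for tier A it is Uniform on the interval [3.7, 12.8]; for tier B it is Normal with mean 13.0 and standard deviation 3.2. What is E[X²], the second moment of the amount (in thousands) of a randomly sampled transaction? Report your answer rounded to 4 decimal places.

For each component E[X²] = Var + (mean)², giving A: 74.9633; B: 179.24.
Overall E[X²] = 0.56·74.9633 + 0.44·179.24 = 120.845.

120.8451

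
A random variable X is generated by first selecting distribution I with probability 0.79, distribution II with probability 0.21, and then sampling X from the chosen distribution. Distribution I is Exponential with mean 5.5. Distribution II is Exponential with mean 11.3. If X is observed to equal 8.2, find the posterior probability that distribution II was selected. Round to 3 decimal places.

0.218

Likelihoods f(8.2 | ·): I: 0.0409396; II: 0.0428321.
Posterior ∝ prior × likelihood. Numerator for II: 0.21·0.0428321 = 0.00899475.
Normalizing constant: 0.79·0.0409396 + 0.21·0.0428321 = 0.041337.
P(II | observation) = 0.00899475 / 0.041337 = 0.217595.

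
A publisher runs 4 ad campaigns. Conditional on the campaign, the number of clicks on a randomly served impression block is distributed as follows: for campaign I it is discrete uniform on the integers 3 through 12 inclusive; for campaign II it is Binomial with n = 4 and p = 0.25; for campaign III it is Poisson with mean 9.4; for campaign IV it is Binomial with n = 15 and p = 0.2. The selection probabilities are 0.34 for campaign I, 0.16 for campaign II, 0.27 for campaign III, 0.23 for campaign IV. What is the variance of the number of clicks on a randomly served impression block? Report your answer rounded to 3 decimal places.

15.967

Per component, I: μ=7.5, E[X²]=64.5; II: μ=1, E[X²]=1.75; III: μ=9.4, E[X²]=97.76; IV: μ=3, E[X²]=11.4.
E[X] = 0.34·7.5 + 0.16·1 + 0.27·9.4 + 0.23·3 = 5.938.
E[X²] = 0.34·64.5 + 0.16·1.75 + 0.27·97.76 + 0.23·11.4 = 51.2272.
Var(X) = E[X²] − (E[X])² = 51.2272 − 35.2598 = 15.9674.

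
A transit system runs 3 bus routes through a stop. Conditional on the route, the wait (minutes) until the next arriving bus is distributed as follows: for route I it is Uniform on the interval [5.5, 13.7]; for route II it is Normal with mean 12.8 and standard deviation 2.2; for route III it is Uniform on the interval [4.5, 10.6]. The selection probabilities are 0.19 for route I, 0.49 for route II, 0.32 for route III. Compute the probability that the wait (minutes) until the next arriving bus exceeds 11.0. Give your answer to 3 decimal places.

Conditional on each route, P(X > 11.0): I: 0.329268; II: 0.793373; III: 0.
By total probability, P(X > 11.0) = 0.19·0.329268 + 0.49·0.793373 + 0.32·0 = 0.451314.

0.451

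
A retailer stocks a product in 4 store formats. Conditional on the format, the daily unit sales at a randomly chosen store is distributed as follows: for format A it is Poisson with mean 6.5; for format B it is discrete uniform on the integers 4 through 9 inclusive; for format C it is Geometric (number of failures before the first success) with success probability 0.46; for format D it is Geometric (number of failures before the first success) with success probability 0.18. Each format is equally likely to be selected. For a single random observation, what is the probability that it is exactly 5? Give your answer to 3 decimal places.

Conditional on each format, P(X = 5): A: 0.145369; B: 0.166667; C: 0.0211216; D: 0.0667332.
By total probability, P(X = 5) = 0.25·0.145369 + 0.25·0.166667 + 0.25·0.0211216 + 0.25·0.0667332 = 0.0999726.

0.100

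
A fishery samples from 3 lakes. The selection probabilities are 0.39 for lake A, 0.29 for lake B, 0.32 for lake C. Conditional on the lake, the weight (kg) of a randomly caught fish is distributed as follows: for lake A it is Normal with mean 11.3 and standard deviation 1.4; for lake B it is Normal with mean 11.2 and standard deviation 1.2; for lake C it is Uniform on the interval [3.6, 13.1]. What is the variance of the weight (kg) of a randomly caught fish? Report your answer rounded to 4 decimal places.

5.4296

Per component, A: μ=11.3, E[X²]=129.65; B: μ=11.2, E[X²]=126.88; C: μ=8.35, E[X²]=77.2433.
E[X] = 0.39·11.3 + 0.29·11.2 + 0.32·8.35 = 10.327.
E[X²] = 0.39·129.65 + 0.29·126.88 + 0.32·77.2433 = 112.077.
Var(X) = E[X²] − (E[X])² = 112.077 − 106.647 = 5.42964.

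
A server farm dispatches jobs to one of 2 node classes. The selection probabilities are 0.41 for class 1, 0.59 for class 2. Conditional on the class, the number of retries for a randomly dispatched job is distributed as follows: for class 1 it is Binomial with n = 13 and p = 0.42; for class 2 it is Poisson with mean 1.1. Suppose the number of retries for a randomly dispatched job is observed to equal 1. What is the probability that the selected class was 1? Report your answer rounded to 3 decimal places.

Likelihoods P(X=1 | ·): 1: 0.00791277; 2: 0.366158.
Posterior ∝ prior × likelihood. Numerator for 1: 0.41·0.00791277 = 0.00324424.
Normalizing constant: 0.41·0.00791277 + 0.59·0.366158 = 0.219278.
P(1 | observation) = 0.00324424 / 0.219278 = 0.0147951.

0.015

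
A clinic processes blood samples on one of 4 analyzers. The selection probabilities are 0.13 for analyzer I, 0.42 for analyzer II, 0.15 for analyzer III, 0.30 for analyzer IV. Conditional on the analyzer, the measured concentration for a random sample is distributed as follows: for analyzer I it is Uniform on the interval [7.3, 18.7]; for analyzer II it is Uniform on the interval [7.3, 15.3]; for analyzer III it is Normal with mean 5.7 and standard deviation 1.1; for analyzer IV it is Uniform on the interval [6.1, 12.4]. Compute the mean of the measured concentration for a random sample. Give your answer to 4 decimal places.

10.0660

Component means — I: 13; II: 11.3; III: 5.7; IV: 9.25.
E[X] = 0.13·13 + 0.42·11.3 + 0.15·5.7 + 0.3·9.25 = 10.066.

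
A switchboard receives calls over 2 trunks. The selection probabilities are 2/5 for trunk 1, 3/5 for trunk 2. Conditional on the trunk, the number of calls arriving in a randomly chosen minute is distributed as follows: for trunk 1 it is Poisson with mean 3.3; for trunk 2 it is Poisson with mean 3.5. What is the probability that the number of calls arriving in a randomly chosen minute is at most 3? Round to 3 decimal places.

0.554

Conditional on each trunk, P(X ≤ 3): 1: 0.580338; 2: 0.536633.
By total probability, P(X ≤ 3) = 0.4·0.580338 + 0.6·0.536633 = 0.554115.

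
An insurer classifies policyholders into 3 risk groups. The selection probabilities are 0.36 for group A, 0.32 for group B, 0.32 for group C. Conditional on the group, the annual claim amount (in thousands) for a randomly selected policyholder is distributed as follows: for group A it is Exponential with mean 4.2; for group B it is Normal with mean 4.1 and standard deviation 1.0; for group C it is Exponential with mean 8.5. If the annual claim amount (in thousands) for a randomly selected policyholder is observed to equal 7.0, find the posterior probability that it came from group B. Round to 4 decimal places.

Likelihoods f(7.0 | ·): A: 0.0449704; B: 0.00595253; C: 0.0516329.
Posterior ∝ prior × likelihood. Numerator for B: 0.32·0.00595253 = 0.00190481.
Normalizing constant: 0.36·0.0449704 + 0.32·0.00595253 + 0.32·0.0516329 = 0.0346167.
P(B | observation) = 0.00190481 / 0.0346167 = 0.0550258.

0.0550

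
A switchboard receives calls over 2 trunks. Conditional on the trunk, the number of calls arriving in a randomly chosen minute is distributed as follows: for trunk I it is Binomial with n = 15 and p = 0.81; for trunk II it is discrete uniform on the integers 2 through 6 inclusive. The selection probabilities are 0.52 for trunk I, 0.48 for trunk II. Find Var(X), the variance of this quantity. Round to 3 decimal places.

18.739

Per component, I: μ=12.15, E[X²]=149.931; II: μ=4, E[X²]=18.
E[X] = 0.52·12.15 + 0.48·4 = 8.238.
E[X²] = 0.52·149.931 + 0.48·18 = 86.6041.
Var(X) = E[X²] − (E[X])² = 86.6041 − 67.8646 = 18.7395.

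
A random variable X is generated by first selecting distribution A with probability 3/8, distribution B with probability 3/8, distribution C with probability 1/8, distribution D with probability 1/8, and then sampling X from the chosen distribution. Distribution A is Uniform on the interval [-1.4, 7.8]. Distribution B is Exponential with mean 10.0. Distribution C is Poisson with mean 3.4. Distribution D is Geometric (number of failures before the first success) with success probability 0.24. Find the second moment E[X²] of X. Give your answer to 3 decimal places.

For each component E[X²] = Var + (mean)², giving A: 17.2933; B: 200; C: 14.96; D: 23.2222.
Overall E[X²] = 0.375·17.2933 + 0.375·200 + 0.125·14.96 + 0.125·23.2222 = 86.2578.

86.258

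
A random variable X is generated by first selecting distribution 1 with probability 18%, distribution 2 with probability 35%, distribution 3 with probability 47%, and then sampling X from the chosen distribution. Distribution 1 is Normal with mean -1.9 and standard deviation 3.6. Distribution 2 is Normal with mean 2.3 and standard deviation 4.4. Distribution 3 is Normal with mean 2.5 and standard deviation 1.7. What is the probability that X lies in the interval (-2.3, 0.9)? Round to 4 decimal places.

0.2185

Conditional on each component, P(-2.3 < X < 0.9): 1: 0.325886; 2: 0.227267; 3: 0.170932.
By total probability, P(-2.3 < X < 0.9) = 0.18·0.325886 + 0.35·0.227267 + 0.47·0.170932 = 0.218541.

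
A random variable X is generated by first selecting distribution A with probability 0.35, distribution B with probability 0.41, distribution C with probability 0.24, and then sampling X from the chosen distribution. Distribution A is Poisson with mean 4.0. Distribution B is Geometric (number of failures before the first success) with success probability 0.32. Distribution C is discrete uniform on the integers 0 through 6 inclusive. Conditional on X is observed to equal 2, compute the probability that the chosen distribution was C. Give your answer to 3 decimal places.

Likelihoods P(X=2 | ·): A: 0.146525; B: 0.147968; C: 0.142857.
Posterior ∝ prior × likelihood. Numerator for C: 0.24·0.142857 = 0.0342857.
Normalizing constant: 0.35·0.146525 + 0.41·0.147968 + 0.24·0.142857 = 0.146236.
P(C | observation) = 0.0342857 / 0.146236 = 0.234454.

0.234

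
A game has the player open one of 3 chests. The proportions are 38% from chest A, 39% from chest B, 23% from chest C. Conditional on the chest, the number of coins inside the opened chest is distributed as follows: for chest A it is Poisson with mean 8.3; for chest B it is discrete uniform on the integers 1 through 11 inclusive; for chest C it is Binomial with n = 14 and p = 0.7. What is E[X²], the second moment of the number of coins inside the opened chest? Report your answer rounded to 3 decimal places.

For each component E[X²] = Var + (mean)², giving A: 77.19; B: 46; C: 98.98.
Overall E[X²] = 0.38·77.19 + 0.39·46 + 0.23·98.98 = 70.0376.

70.038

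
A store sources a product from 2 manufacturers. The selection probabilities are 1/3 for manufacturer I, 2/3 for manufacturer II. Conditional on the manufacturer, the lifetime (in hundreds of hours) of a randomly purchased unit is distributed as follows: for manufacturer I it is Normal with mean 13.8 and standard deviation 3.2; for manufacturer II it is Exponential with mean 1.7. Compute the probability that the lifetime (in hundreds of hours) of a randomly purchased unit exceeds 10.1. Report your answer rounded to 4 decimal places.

Conditional on each manufacturer, P(X > 10.1): I: 0.876211; II: 0.00262893.
By total probability, P(X > 10.1) = 0.333333·0.876211 + 0.666667·0.00262893 = 0.293823.

0.2938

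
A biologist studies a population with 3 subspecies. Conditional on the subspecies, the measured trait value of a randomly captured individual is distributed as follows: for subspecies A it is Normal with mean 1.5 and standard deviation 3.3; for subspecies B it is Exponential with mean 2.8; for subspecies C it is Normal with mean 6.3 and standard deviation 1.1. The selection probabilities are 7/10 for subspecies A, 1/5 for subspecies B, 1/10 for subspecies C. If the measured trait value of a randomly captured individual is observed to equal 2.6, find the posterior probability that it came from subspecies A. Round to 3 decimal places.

Likelihoods f(2.6 | ·): A: 0.114359; B: 0.141113; C: 0.00126678.
Posterior ∝ prior × likelihood. Numerator for A: 0.7·0.114359 = 0.080051.
Normalizing constant: 0.7·0.114359 + 0.2·0.141113 + 0.1·0.00126678 = 0.1084.
P(A | observation) = 0.080051 / 0.1084 = 0.738475.

0.738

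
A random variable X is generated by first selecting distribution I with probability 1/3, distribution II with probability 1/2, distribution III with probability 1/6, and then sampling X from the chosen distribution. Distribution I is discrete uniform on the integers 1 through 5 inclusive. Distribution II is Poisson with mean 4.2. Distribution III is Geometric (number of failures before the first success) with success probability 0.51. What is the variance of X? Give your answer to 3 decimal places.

4.426

Per component, I: μ=3, E[X²]=11; II: μ=4.2, E[X²]=21.84; III: μ=0.960784, E[X²]=2.807.
E[X] = 0.333333·3 + 0.5·4.2 + 0.166667·0.960784 = 3.26013.
E[X²] = 0.333333·11 + 0.5·21.84 + 0.166667·2.807 = 15.0545.
Var(X) = E[X²] − (E[X])² = 15.0545 − 10.6285 = 4.42605.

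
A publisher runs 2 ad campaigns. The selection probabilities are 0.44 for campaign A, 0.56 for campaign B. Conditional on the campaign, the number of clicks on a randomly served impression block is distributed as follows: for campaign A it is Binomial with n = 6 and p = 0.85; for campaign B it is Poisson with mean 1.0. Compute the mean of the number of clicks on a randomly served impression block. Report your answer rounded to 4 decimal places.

2.8040

Component means — A: 5.1; B: 1.
E[X] = 0.44·5.1 + 0.56·1 = 2.804.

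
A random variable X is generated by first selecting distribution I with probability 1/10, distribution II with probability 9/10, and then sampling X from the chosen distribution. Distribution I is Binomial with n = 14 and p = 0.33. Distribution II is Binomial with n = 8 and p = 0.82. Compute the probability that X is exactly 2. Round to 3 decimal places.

0.009

Conditional on each component, P(X = 2): I: 0.0810899; II: 0.000640355.
By total probability, P(X = 2) = 0.1·0.0810899 + 0.9·0.000640355 = 0.00868531.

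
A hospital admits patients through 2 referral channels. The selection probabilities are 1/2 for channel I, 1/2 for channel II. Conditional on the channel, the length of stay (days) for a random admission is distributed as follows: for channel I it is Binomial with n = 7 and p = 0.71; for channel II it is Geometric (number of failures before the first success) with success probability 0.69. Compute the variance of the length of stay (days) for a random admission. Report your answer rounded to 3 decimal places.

6.155

Per component, I: μ=4.97, E[X²]=26.1422; II: μ=0.449275, E[X²]=0.852972.
E[X] = 0.5·4.97 + 0.5·0.449275 = 2.70964.
E[X²] = 0.5·26.1422 + 0.5·0.852972 = 13.4976.
Var(X) = E[X²] − (E[X])² = 13.4976 − 7.34214 = 6.15545.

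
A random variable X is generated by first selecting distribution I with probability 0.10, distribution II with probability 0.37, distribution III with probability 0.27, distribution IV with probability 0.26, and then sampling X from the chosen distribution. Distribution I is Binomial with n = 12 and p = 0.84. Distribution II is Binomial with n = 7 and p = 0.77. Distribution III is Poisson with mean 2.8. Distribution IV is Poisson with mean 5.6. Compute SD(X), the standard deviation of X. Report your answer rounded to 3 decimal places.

Per component, I: μ=10.08, E[X²]=103.219; II: μ=5.39, E[X²]=30.2918; III: μ=2.8, E[X²]=10.64; IV: μ=5.6, E[X²]=36.96.
E[X] = 0.1·10.08 + 0.37·5.39 + 0.27·2.8 + 0.26·5.6 = 5.2143.
E[X²] = 0.1·103.219 + 0.37·30.2918 + 0.27·10.64 + 0.26·36.96 = 34.0123.
Var(X) = E[X²] − (E[X])² = 34.0123 − 27.1889 = 6.82336.
SD(X) = √6.82336 = 2.61216.

2.612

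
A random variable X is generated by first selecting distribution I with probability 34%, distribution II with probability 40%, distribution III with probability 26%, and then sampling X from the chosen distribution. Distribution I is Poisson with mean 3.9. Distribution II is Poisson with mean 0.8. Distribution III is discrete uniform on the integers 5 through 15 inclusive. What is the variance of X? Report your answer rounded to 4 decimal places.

17.6449

Per component, I: μ=3.9, E[X²]=19.11; II: μ=0.8, E[X²]=1.44; III: μ=10, E[X²]=110.
E[X] = 0.34·3.9 + 0.4·0.8 + 0.26·10 = 4.246.
E[X²] = 0.34·19.11 + 0.4·1.44 + 0.26·110 = 35.6734.
Var(X) = E[X²] − (E[X])² = 35.6734 − 18.0285 = 17.6449.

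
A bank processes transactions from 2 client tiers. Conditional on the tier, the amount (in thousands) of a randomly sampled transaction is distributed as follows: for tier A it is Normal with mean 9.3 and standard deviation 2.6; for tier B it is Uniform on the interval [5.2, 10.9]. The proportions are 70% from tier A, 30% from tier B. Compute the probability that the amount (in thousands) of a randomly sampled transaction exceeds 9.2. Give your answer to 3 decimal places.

Conditional on each tier, P(X > 9.2): A: 0.51534; B: 0.298246.
By total probability, P(X > 9.2) = 0.7·0.51534 + 0.3·0.298246 = 0.450212.

0.450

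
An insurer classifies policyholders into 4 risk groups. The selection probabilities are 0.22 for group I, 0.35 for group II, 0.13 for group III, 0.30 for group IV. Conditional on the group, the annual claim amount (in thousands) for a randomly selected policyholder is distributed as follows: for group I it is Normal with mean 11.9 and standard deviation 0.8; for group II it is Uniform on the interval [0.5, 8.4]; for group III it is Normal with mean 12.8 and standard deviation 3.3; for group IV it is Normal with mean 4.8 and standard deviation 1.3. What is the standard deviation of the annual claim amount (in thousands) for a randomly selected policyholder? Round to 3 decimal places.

4.146

Per component, I: μ=11.9, E[X²]=142.25; II: μ=4.45, E[X²]=25.0033; III: μ=12.8, E[X²]=174.73; IV: μ=4.8, E[X²]=24.73.
E[X] = 0.22·11.9 + 0.35·4.45 + 0.13·12.8 + 0.3·4.8 = 7.2795.
E[X²] = 0.22·142.25 + 0.35·25.0033 + 0.13·174.73 + 0.3·24.73 = 70.1801.
Var(X) = E[X²] − (E[X])² = 70.1801 − 52.9911 = 17.1889.
SD(X) = √17.1889 = 4.14596.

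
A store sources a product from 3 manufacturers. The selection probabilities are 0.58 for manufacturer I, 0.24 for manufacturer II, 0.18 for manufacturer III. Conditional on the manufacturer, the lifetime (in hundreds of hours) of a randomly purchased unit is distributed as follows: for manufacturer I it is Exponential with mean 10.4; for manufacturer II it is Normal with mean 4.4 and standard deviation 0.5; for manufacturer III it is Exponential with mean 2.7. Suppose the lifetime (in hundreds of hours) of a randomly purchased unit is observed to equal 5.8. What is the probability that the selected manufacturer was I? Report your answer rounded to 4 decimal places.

0.7339

Likelihoods f(5.8 | ·): I: 0.0550508; II: 0.0158309; III: 0.0432222.
Posterior ∝ prior × likelihood. Numerator for I: 0.58·0.0550508 = 0.0319295.
Normalizing constant: 0.58·0.0550508 + 0.24·0.0158309 + 0.18·0.0432222 = 0.0435089.
P(I | observation) = 0.0319295 / 0.0435089 = 0.733861.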